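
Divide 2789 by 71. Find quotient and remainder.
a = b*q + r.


2789 = 71 * 39 + 20
Check: 2769 + 20 = 2789

q = 39, r = 20


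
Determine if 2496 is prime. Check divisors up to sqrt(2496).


2496 / 2 = 1248 (exact division)
2496 is NOT prime.

No, 2496 is not prime


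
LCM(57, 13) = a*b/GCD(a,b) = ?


GCD(57, 13) = 1
LCM = 57*13/1 = 741/1 = 741

LCM = 741


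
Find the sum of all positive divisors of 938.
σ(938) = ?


Divisors of 938: 1, 2, 7, 14, 67, 134, 469, 938
Sum = 1 + 2 + 7 + 14 + 67 + 134 + 469 + 938 = 1632

σ(938) = 1632


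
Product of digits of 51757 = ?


5 × 1 × 7 × 5 × 7 = 1225


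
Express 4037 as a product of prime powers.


4037 / 11 = 367
367 / 367 = 1
4037 = 11 × 367


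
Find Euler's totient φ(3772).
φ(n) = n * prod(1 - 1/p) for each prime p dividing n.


3772 = 2^2 × 23 × 41
Prime factors: 2, 23, 41
φ(3772) = 3772 × (1-1/2) × (1-1/23) × (1-1/41)
= 3772 × 1/2 × 22/23 × 40/41 = 1760

φ(3772) = 1760


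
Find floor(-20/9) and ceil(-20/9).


-20/9 = -2.2222
floor = -3
ceil = -2

floor = -3, ceil = -2


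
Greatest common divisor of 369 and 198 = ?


369 = 1 * 198 + 171
198 = 1 * 171 + 27
171 = 6 * 27 + 9
27 = 3 * 9 + 0
GCD = 9


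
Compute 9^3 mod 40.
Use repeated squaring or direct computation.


9^1 mod 40 = 9
9^2 mod 40 = 1
9^3 mod 40 = 9


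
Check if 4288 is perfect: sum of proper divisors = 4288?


Proper divisors of 4288: 1, 2, 4, 8, 16, 32, 64, 67, 134, 268, 536, 1072, 2144
Sum = 1 + 2 + 4 + 8 + 16 + 32 + 64 + 67 + 134 + 268 + 536 + 1072 + 2144 = 4348

No, 4288 is not perfect (4348 ≠ 4288)


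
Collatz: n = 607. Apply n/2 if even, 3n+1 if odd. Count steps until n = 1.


607 → 1822 → 911 → 2734 → 1367 → 4102 → 2051 → 6154 → 3077 → 9232 → 4616 → 2308 → 1154 → 577 → 1732 → 866 → 433 → 1300 → 650 → 325 → 976 → 488 → 244 → 122 → 61 → 184 → 92 → 46 → 23 → 70 → 35 → 106 → 53 → 160 → 80 → 40 → 20 → 10 → 5 → 16 → 8 → 4 → 2 → 1
Total steps = 43

43 steps


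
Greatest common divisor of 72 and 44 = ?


72 = 1 * 44 + 28
44 = 1 * 28 + 16
28 = 1 * 16 + 12
16 = 1 * 12 + 4
12 = 3 * 4 + 0
GCD = 4


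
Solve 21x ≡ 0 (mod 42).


GCD(21, 42) = 21 divides 0
Divide: 1x ≡ 0 (mod 2)
x ≡ 0 (mod 2)


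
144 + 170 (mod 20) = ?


144 + 170 = 314
314 mod 20 = 14


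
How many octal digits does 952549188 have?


952549188 in base 8 = 7061537504
Number of digits = 10

10 digits (base 8)


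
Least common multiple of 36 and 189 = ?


GCD(36, 189) = 9
LCM = 36*189/9 = 6804/9 = 756

LCM = 756


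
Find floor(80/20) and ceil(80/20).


80/20 = 4.0000
floor = 4
ceil = 4

floor = 4, ceil = 4


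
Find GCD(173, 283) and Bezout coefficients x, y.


Tabular extended Euclidean (each row: r = 173*s + 283*t):
r=173, s=1, t=0
r=283, s=0, t=1
q=0: r=173, s=1, t=0   [173*(1) + 283*(0) = 173]
q=1: r=110, s=-1, t=1   [173*(-1) + 283*(1) = 110]
q=1: r=63, s=2, t=-1   [173*(2) + 283*(-1) = 63]
q=1: r=47, s=-3, t=2   [173*(-3) + 283*(2) = 47]
q=1: r=16, s=5, t=-3   [173*(5) + 283*(-3) = 16]
q=2: r=15, s=-13, t=8   [173*(-13) + 283*(8) = 15]
q=1: r=1, s=18, t=-11   [173*(18) + 283*(-11) = 1]
q=15: r=0, s=-283, t=173   [173*(-283) + 283*(173) = 0]
GCD = 1; from the row with r=1: x=18, y=-11
Check: 173*(18) + 283*(-11) = 3114 - 3113 = 1

GCD = 1, x = 18, y = -11


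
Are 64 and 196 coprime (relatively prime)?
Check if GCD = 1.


Euclidean algorithm:
196 = 3 * 64 + 4
64 = 16 * 4 + 0
GCD(64, 196) = 4

No, not coprime (GCD = 4)


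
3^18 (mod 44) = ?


3^1 mod 44 = 3
3^2 mod 44 = 9
3^3 mod 44 = 27
3^4 mod 44 = 37
3^5 mod 44 = 23
3^6 mod 44 = 25
3^7 mod 44 = 31
3^8 mod 44 = 5
3^9 mod 44 = 15
3^10 mod 44 = 1
3^11 mod 44 = 3
3^12 mod 44 = 9
3^13 mod 44 = 27
3^14 mod 44 = 37
3^15 mod 44 = 23
3^16 mod 44 = 25
3^17 mod 44 = 31
3^18 mod 44 = 5


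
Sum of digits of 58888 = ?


5 + 8 + 8 + 8 + 8 = 37


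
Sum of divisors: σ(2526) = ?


Divisors of 2526: 1, 2, 3, 6, 421, 842, 1263, 2526
Sum = 1 + 2 + 3 + 6 + 421 + 842 + 1263 + 2526 = 5064

σ(2526) = 5064


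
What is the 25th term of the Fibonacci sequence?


Sequence: 1, 1, 2, 3, 5, 8, 13, 21, 34, 55, 89, 144, 233, 377, 610, 987, 1597, 2584, 4181, 6765, 10946, 17711, 28657, 46368, 75025
F(25) = 75025


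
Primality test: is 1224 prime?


1224 / 2 = 612 (exact division)
1224 is NOT prime.

No, 1224 is not prime


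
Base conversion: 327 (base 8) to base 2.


327 (base 8) = 215 (decimal)
215 (decimal) = 11010111 (base 2)


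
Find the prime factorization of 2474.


2474 / 2 = 1237
1237 / 1237 = 1
2474 = 2 × 1237


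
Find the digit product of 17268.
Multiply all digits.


1 × 7 × 2 × 6 × 8 = 672


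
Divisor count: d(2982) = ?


2982 = 2^1 × 3^1 × 7^1 × 71^1
d(2982) = (1+1) × (1+1) × (1+1) × (1+1) = 16

16 divisors


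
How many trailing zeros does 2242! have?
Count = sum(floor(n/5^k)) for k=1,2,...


floor(2242/5) = 448
floor(2242/25) = 89
floor(2242/125) = 17
floor(2242/625) = 3
Total = 557

557 trailing zeros


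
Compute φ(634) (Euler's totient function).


634 = 2 × 317
Prime factors: 2, 317
φ(634) = 634 × (1-1/2) × (1-1/317)
= 634 × 1/2 × 316/317 = 316

φ(634) = 316


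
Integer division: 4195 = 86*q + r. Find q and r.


4195 = 86 * 48 + 67
Check: 4128 + 67 = 4195

q = 48, r = 67


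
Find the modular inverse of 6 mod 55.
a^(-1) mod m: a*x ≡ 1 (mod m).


Use the extended Euclidean algorithm on (55, 6); each row r = 55*s + 6*t:
r=55, s=1, t=0
r=6, s=0, t=1
q=9: r=1, s=1, t=-9   [55*(1) + 6*(-9) = 1]
q=6: r=0, s=-6, t=55   [55*(-6) + 6*(55) = 0]
GCD = 1 with t = -9, so 6*(-9) ≡ 1 (mod 55)
Inverse = -9 mod 55 = 46
Check: 6 * 46 = 276 ≡ 1 (mod 55)

6^(-1) ≡ 46 (mod 55)


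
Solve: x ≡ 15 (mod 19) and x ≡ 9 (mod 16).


M = 19*16 = 304
M1 = M/19 = 16, M2 = M/16 = 19
M1^(-1) mod 19 = 6, M2^(-1) mod 16 = 11
x = 15*16*6 + 9*19*11 = 3321
3321 mod 304 = 281
Check: 281 mod 19 = 15 ✓, 281 mod 16 = 9 ✓

x ≡ 281 (mod 304)


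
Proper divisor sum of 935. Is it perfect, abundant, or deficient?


Proper divisors: 1, 5, 11, 17, 55, 85, 187
Sum = 1 + 5 + 11 + 17 + 55 + 85 + 187 = 361
361 < 935 → deficient

s(935) = 361 (deficient)


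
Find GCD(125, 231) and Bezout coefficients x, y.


Tabular extended Euclidean (each row: r = 125*s + 231*t):
r=125, s=1, t=0
r=231, s=0, t=1
q=0: r=125, s=1, t=0   [125*(1) + 231*(0) = 125]
q=1: r=106, s=-1, t=1   [125*(-1) + 231*(1) = 106]
q=1: r=19, s=2, t=-1   [125*(2) + 231*(-1) = 19]
q=5: r=11, s=-11, t=6   [125*(-11) + 231*(6) = 11]
q=1: r=8, s=13, t=-7   [125*(13) + 231*(-7) = 8]
q=1: r=3, s=-24, t=13   [125*(-24) + 231*(13) = 3]
q=2: r=2, s=61, t=-33   [125*(61) + 231*(-33) = 2]
q=1: r=1, s=-85, t=46   [125*(-85) + 231*(46) = 1]
q=2: r=0, s=231, t=-125   [125*(231) + 231*(-125) = 0]
GCD = 1; from the row with r=1: x=-85, y=46
Check: 125*(-85) + 231*(46) = -10625 + 10626 = 1

GCD = 1, x = -85, y = 46


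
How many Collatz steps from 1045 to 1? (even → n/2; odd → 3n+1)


1045 → 3136 → 1568 → 784 → 392 → 196 → 98 → 49 → 148 → 74 → 37 → 112 → 56 → 28 → 14 → 7 → 22 → 11 → 34 → 17 → 52 → 26 → 13 → 40 → 20 → 10 → 5 → 16 → 8 → 4 → 2 → 1
Total steps = 31

31 steps


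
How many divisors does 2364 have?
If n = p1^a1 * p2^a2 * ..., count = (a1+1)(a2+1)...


2364 = 2^2 × 3^1 × 197^1
d(2364) = (2+1) × (1+1) × (1+1) = 12

12 divisors


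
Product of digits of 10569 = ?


1 × 0 × 5 × 6 × 9 = 0


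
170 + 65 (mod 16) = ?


170 + 65 = 235
235 mod 16 = 11


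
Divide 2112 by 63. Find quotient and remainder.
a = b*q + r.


2112 = 63 * 33 + 33
Check: 2079 + 33 = 2112

q = 33, r = 33


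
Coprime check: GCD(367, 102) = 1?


Euclidean algorithm:
367 = 3 * 102 + 61
102 = 1 * 61 + 41
61 = 1 * 41 + 20
41 = 2 * 20 + 1
20 = 20 * 1 + 0
GCD(367, 102) = 1

Yes, coprime (GCD = 1)


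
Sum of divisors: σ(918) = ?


Divisors of 918: 1, 2, 3, 6, 9, 17, 18, 27, 34, 51, 54, 102, 153, 306, 459, 918
Sum = 1 + 2 + 3 + 6 + 9 + 17 + 18 + 27 + 34 + 51 + 54 + 102 + 153 + 306 + 459 + 918 = 2160

σ(918) = 2160


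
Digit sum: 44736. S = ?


4 + 4 + 7 + 3 + 6 = 24


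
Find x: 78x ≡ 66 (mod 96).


GCD(78, 96) = 6 divides 66
Divide: 13x ≡ 11 (mod 16)
x ≡ 7 (mod 16)


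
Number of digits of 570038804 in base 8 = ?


570038804 in base 8 = 4176415024
Number of digits = 10

10 digits (base 8)


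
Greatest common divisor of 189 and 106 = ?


189 = 1 * 106 + 83
106 = 1 * 83 + 23
83 = 3 * 23 + 14
23 = 1 * 14 + 9
14 = 1 * 9 + 5
9 = 1 * 5 + 4
5 = 1 * 4 + 1
4 = 4 * 1 + 0
GCD = 1


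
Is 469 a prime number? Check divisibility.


469 / 7 = 67 (exact division)
469 is NOT prime.

No, 469 is not prime


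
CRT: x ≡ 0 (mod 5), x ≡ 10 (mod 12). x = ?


M = 5*12 = 60
M1 = M/5 = 12, M2 = M/12 = 5
M1^(-1) mod 5 = 3, M2^(-1) mod 12 = 5
x = 0*12*3 + 10*5*5 = 250
250 mod 60 = 10
Check: 10 mod 5 = 0 ✓, 10 mod 12 = 10 ✓

x ≡ 10 (mod 60)


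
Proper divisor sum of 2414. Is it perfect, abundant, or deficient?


Proper divisors: 1, 2, 17, 34, 71, 142, 1207
Sum = 1 + 2 + 17 + 34 + 71 + 142 + 1207 = 1474
1474 < 2414 → deficient

s(2414) = 1474 (deficient)


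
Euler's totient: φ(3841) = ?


3841 = 23 × 167
Prime factors: 23, 167
φ(3841) = 3841 × (1-1/23) × (1-1/167)
= 3841 × 22/23 × 166/167 = 3652

φ(3841) = 3652


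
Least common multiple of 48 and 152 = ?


GCD(48, 152) = 8
LCM = 48*152/8 = 7296/8 = 912

LCM = 912


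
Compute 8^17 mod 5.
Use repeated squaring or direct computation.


8^1 mod 5 = 3
8^2 mod 5 = 4
8^3 mod 5 = 2
8^4 mod 5 = 1
8^5 mod 5 = 3
8^6 mod 5 = 4
8^7 mod 5 = 2
8^8 mod 5 = 1
8^9 mod 5 = 3
8^10 mod 5 = 4
8^11 mod 5 = 2
8^12 mod 5 = 1
8^13 mod 5 = 3
8^14 mod 5 = 4
8^15 mod 5 = 2
8^16 mod 5 = 1
8^17 mod 5 = 3


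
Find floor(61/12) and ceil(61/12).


61/12 = 5.0833
floor = 5
ceil = 6

floor = 5, ceil = 6


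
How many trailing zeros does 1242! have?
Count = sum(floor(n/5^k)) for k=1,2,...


floor(1242/5) = 248
floor(1242/25) = 49
floor(1242/125) = 9
floor(1242/625) = 1
Total = 307

307 trailing zeros


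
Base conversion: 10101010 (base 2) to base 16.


10101010 (base 2) = 170 (decimal)
170 (decimal) = AA (base 16)


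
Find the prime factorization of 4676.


4676 / 2 = 2338
2338 / 2 = 1169
1169 / 7 = 167
167 / 167 = 1
4676 = 2^2 × 7 × 167


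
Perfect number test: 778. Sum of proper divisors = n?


Proper divisors of 778: 1, 2, 389
Sum = 1 + 2 + 389 = 392

No, 778 is not perfect (392 ≠ 778)


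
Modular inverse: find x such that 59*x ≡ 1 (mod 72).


Use the extended Euclidean algorithm on (72, 59); each row r = 72*s + 59*t:
r=72, s=1, t=0
r=59, s=0, t=1
q=1: r=13, s=1, t=-1   [72*(1) + 59*(-1) = 13]
q=4: r=7, s=-4, t=5   [72*(-4) + 59*(5) = 7]
q=1: r=6, s=5, t=-6   [72*(5) + 59*(-6) = 6]
q=1: r=1, s=-9, t=11   [72*(-9) + 59*(11) = 1]
q=6: r=0, s=59, t=-72   [72*(59) + 59*(-72) = 0]
GCD = 1 with t = 11, so 59*(11) ≡ 1 (mod 72)
Inverse = 11 mod 72 = 11
Check: 59 * 11 = 649 ≡ 1 (mod 72)

59^(-1) ≡ 11 (mod 72)


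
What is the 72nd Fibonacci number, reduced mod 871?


F(k) mod 871 for k=1..72:
1, 1, 2, 3, 5, 8, 13, 21, 34, 55, 89, 144, 233, 377, 610, 116, 726, 842, 697, 668, 494, 291, 785, 205, 119, 324, 443, 767, 339, 235, 574, 809, 512, 450, 91, 541, 632, 302, 63, 365, 428, 793, 350, 272, 622, 23, 645, 668, 442, 239, 681, 49, 730, 779, 638, 546, 313, 859, 301, 289, 590, 8, 598, 606, 333, 68, 401, 469, 870, 468, 467, 64
F(72) mod 871 = 64


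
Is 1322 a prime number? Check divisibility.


1322 / 2 = 661 (exact division)
1322 is NOT prime.

No, 1322 is not prime


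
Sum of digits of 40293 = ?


4 + 0 + 2 + 9 + 3 = 18


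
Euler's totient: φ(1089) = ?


1089 = 3^2 × 11^2
Prime factors: 3, 11
φ(1089) = 1089 × (1-1/3) × (1-1/11)
= 1089 × 2/3 × 10/11 = 660

φ(1089) = 660


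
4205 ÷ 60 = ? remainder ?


4205 = 60 * 70 + 5
Check: 4200 + 5 = 4205

q = 70, r = 5


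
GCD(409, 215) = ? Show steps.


409 = 1 * 215 + 194
215 = 1 * 194 + 21
194 = 9 * 21 + 5
21 = 4 * 5 + 1
5 = 5 * 1 + 0
GCD = 1


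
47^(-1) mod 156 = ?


Use the extended Euclidean algorithm on (156, 47); each row r = 156*s + 47*t:
r=156, s=1, t=0
r=47, s=0, t=1
q=3: r=15, s=1, t=-3   [156*(1) + 47*(-3) = 15]
q=3: r=2, s=-3, t=10   [156*(-3) + 47*(10) = 2]
q=7: r=1, s=22, t=-73   [156*(22) + 47*(-73) = 1]
q=2: r=0, s=-47, t=156   [156*(-47) + 47*(156) = 0]
GCD = 1 with t = -73, so 47*(-73) ≡ 1 (mod 156)
Inverse = -73 mod 156 = 83
Check: 47 * 83 = 3901 ≡ 1 (mod 156)

47^(-1) ≡ 83 (mod 156)


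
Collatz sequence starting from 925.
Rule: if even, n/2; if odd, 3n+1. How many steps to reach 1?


925 → 2776 → 1388 → 694 → 347 → 1042 → 521 → 1564 → 782 → 391 → 1174 → 587 → 1762 → 881 → 2644 → 1322 → 661 → 1984 → 992 → 496 → 248 → 124 → 62 → 31 → 94 → 47 → 142 → 71 → 214 → 107 → 322 → 161 → 484 → 242 → 121 → 364 → 182 → 91 → 274 → 137 → 412 → 206 → 103 → 310 → 155 → 466 → 233 → 700 → 350 → 175 → 526 → 263 → 790 → 395 → 1186 → 593 → 1780 → 890 → 445 → 1336 → 668 → 334 → 167 → 502 → 251 → 754 → 377 → 1132 → 566 → 283 → 850 → 425 → 1276 → 638 → 319 → 958 → 479 → 1438 → 719 → 2158 → 1079 → 3238 → 1619 → 4858 → 2429 → 7288 → 3644 → 1822 → 911 → 2734 → 1367 → 4102 → 2051 → 6154 → 3077 → 9232 → 4616 → 2308 → 1154 → 577 → 1732 → 866 → 433 → 1300 → 650 → 325 → 976 → 488 → 244 → 122 → 61 → 184 → 92 → 46 → 23 → 70 → 35 → 106 → 53 → 160 → 80 → 40 → 20 → 10 → 5 → 16 → 8 → 4 → 2 → 1
Total steps = 129

129 steps


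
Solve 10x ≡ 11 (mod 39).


GCD(10, 39) = 1, unique solution
a^(-1) mod 39 = 4
x = 4 * 11 mod 39 = 5

x ≡ 5 (mod 39)


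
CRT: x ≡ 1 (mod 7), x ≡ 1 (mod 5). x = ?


M = 7*5 = 35
M1 = M/7 = 5, M2 = M/5 = 7
M1^(-1) mod 7 = 3, M2^(-1) mod 5 = 3
x = 1*5*3 + 1*7*3 = 36
36 mod 35 = 1
Check: 1 mod 7 = 1 ✓, 1 mod 5 = 1 ✓

x ≡ 1 (mod 35)


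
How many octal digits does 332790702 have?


332790702 in base 8 = 2365375656
Number of digits = 10

10 digits (base 8)


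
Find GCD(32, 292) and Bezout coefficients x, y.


Tabular extended Euclidean (each row: r = 32*s + 292*t):
r=32, s=1, t=0
r=292, s=0, t=1
q=0: r=32, s=1, t=0   [32*(1) + 292*(0) = 32]
q=9: r=4, s=-9, t=1   [32*(-9) + 292*(1) = 4]
q=8: r=0, s=73, t=-8   [32*(73) + 292*(-8) = 0]
GCD = 4; from the row with r=4: x=-9, y=1
Check: 32*(-9) + 292*(1) = -288 + 292 = 4

GCD = 4, x = -9, y = 1


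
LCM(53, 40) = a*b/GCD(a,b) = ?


GCD(53, 40) = 1
LCM = 53*40/1 = 2120/1 = 2120

LCM = 2120


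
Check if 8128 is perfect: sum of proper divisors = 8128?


Proper divisors of 8128: 1, 2, 4, 8, 16, 32, 64, 127, 254, 508, 1016, 2032, 4064
Sum = 1 + 2 + 4 + 8 + 16 + 32 + 64 + 127 + 254 + 508 + 1016 + 2032 + 4064 = 8128

Yes, 8128 is perfect (8128 = 8128)


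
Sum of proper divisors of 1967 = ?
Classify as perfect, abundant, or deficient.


Proper divisors: 1, 7, 281
Sum = 1 + 7 + 281 = 289
289 < 1967 → deficient

s(1967) = 289 (deficient)


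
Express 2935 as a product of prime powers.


2935 / 5 = 587
587 / 587 = 1
2935 = 5 × 587


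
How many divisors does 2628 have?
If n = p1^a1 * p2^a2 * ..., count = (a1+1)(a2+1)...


2628 = 2^2 × 3^2 × 73^1
d(2628) = (2+1) × (2+1) × (1+1) = 18

18 divisors


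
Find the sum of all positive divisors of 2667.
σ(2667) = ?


Divisors of 2667: 1, 3, 7, 21, 127, 381, 889, 2667
Sum = 1 + 3 + 7 + 21 + 127 + 381 + 889 + 2667 = 4096

σ(2667) = 4096


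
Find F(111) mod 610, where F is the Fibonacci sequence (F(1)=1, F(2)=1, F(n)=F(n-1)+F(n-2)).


F(k) mod 610 for k=1..111:
1, 1, 2, 3, 5, 8, 13, 21, 34, 55, 89, 144, 233, 377, 0, 377, 377, 144, 521, 55, 576, 21, 597, 8, 605, 3, 608, 1, 609, 0, 609, 609, 608, 607, 605, 602, 597, 589, 576, 555, 521, 466, 377, 233, 0, 233, 233, 466, 89, 555, 34, 589, 13, 602, 5, 607, 2, 609, 1, 0, 1, 1, 2, 3, 5, 8, 13, 21, 34, 55, 89, 144, 233, 377, 0, 377, 377, 144, 521, 55, 576, 21, 597, 8, 605, 3, 608, 1, 609, 0, 609, 609, 608, 607, 605, 602, 597, 589, 576, 555, 521, 466, 377, 233, 0, 233, 233, 466, 89, 555, 34
F(111) mod 610 = 34


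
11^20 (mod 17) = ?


11^1 mod 17 = 11
11^2 mod 17 = 2
11^3 mod 17 = 5
11^4 mod 17 = 4
11^5 mod 17 = 10
11^6 mod 17 = 8
11^7 mod 17 = 3
11^8 mod 17 = 16
11^9 mod 17 = 6
11^10 mod 17 = 15
11^11 mod 17 = 12
11^12 mod 17 = 13
11^13 mod 17 = 7
11^14 mod 17 = 9
11^15 mod 17 = 14
11^16 mod 17 = 1
11^17 mod 17 = 11
11^18 mod 17 = 2
11^19 mod 17 = 5
11^20 mod 17 = 4


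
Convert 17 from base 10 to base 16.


17 (base 10) = 17 (decimal)
17 (decimal) = 11 (base 16)


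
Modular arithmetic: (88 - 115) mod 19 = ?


88 - 115 = -27
-27 mod 19 = 11


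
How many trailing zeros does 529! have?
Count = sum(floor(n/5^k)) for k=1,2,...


floor(529/5) = 105
floor(529/25) = 21
floor(529/125) = 4
Total = 130

130 trailing zeros


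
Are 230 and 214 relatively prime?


Euclidean algorithm:
230 = 1 * 214 + 16
214 = 13 * 16 + 6
16 = 2 * 6 + 4
6 = 1 * 4 + 2
4 = 2 * 2 + 0
GCD(230, 214) = 2

No, not coprime (GCD = 2)


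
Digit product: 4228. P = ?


4 × 2 × 2 × 8 = 128


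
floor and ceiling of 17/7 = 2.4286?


17/7 = 2.4286
floor = 2
ceil = 3

floor = 2, ceil = 3


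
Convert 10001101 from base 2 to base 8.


10001101 (base 2) = 141 (decimal)
141 (decimal) = 215 (base 8)


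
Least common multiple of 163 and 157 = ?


GCD(163, 157) = 1
LCM = 163*157/1 = 25591/1 = 25591

LCM = 25591


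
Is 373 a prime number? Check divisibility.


Check divisors up to sqrt(373) = 19.3132
No divisors found.
373 is prime.

Yes, 373 is prime


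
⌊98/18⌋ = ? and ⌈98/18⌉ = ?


98/18 = 5.4444
floor = 5
ceil = 6

floor = 5, ceil = 6


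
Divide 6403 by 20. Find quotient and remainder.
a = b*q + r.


6403 = 20 * 320 + 3
Check: 6400 + 3 = 6403

q = 320, r = 3


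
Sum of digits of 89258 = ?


8 + 9 + 2 + 5 + 8 = 32


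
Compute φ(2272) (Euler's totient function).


2272 = 2^5 × 71
Prime factors: 2, 71
φ(2272) = 2272 × (1-1/2) × (1-1/71)
= 2272 × 1/2 × 70/71 = 1120

φ(2272) = 1120


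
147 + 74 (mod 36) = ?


147 + 74 = 221
221 mod 36 = 5


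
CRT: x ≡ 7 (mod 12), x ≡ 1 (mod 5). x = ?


M = 12*5 = 60
M1 = M/12 = 5, M2 = M/5 = 12
M1^(-1) mod 12 = 5, M2^(-1) mod 5 = 3
x = 7*5*5 + 1*12*3 = 211
211 mod 60 = 31
Check: 31 mod 12 = 7 ✓, 31 mod 5 = 1 ✓

x ≡ 31 (mod 60)


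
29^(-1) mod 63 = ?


Use the extended Euclidean algorithm on (63, 29); each row r = 63*s + 29*t:
r=63, s=1, t=0
r=29, s=0, t=1
q=2: r=5, s=1, t=-2   [63*(1) + 29*(-2) = 5]
q=5: r=4, s=-5, t=11   [63*(-5) + 29*(11) = 4]
q=1: r=1, s=6, t=-13   [63*(6) + 29*(-13) = 1]
q=4: r=0, s=-29, t=63   [63*(-29) + 29*(63) = 0]
GCD = 1 with t = -13, so 29*(-13) ≡ 1 (mod 63)
Inverse = -13 mod 63 = 50
Check: 29 * 50 = 1450 ≡ 1 (mod 63)

29^(-1) ≡ 50 (mod 63)


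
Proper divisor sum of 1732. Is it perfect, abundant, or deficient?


Proper divisors: 1, 2, 4, 433, 866
Sum = 1 + 2 + 4 + 433 + 866 = 1306
1306 < 1732 → deficient

s(1732) = 1306 (deficient)


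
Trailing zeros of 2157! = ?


floor(2157/5) = 431
floor(2157/25) = 86
floor(2157/125) = 17
floor(2157/625) = 3
Total = 537

537 trailing zeros


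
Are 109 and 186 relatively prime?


Euclidean algorithm:
186 = 1 * 109 + 77
109 = 1 * 77 + 32
77 = 2 * 32 + 13
32 = 2 * 13 + 6
13 = 2 * 6 + 1
6 = 6 * 1 + 0
GCD(109, 186) = 1

Yes, coprime (GCD = 1)


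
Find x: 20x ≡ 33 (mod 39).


GCD(20, 39) = 1, unique solution
a^(-1) mod 39 = 2
x = 2 * 33 mod 39 = 27

x ≡ 27 (mod 39)


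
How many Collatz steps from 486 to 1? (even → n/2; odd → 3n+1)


486 → 243 → 730 → 365 → 1096 → 548 → 274 → 137 → 412 → 206 → 103 → 310 → 155 → 466 → 233 → 700 → 350 → 175 → 526 → 263 → 790 → 395 → 1186 → 593 → 1780 → 890 → 445 → 1336 → 668 → 334 → 167 → 502 → 251 → 754 → 377 → 1132 → 566 → 283 → 850 → 425 → 1276 → 638 → 319 → 958 → 479 → 1438 → 719 → 2158 → 1079 → 3238 → 1619 → 4858 → 2429 → 7288 → 3644 → 1822 → 911 → 2734 → 1367 → 4102 → 2051 → 6154 → 3077 → 9232 → 4616 → 2308 → 1154 → 577 → 1732 → 866 → 433 → 1300 → 650 → 325 → 976 → 488 → 244 → 122 → 61 → 184 → 92 → 46 → 23 → 70 → 35 → 106 → 53 → 160 → 80 → 40 → 20 → 10 → 5 → 16 → 8 → 4 → 2 → 1
Total steps = 97

97 steps


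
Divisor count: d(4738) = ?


4738 = 2^1 × 23^1 × 103^1
d(4738) = (1+1) × (1+1) × (1+1) = 8

8 divisors


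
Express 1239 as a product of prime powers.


1239 / 3 = 413
413 / 7 = 59
59 / 59 = 1
1239 = 3 × 7 × 59


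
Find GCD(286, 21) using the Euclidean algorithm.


286 = 13 * 21 + 13
21 = 1 * 13 + 8
13 = 1 * 8 + 5
8 = 1 * 5 + 3
5 = 1 * 3 + 2
3 = 1 * 2 + 1
2 = 2 * 1 + 0
GCD = 1


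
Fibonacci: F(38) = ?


Sequence: 1, 1, 2, 3, 5, 8, 13, 21, 34, 55, 89, 144, 233, 377, 610, 987, 1597, 2584, 4181, 6765, 10946, 17711, 28657, 46368, 75025, 121393, 196418, 317811, 514229, 832040, 1346269, 2178309, 3524578, 5702887, 9227465, 14930352, 24157817, 39088169
F(38) = 39088169


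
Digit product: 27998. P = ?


2 × 7 × 9 × 9 × 8 = 9072


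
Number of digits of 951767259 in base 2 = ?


951767259 in base 2 = 111000101110101101000011011011
Number of digits = 30

30 digits (base 2)


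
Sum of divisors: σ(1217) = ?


Divisors of 1217: 1, 1217
Sum = 1 + 1217 = 1218

σ(1217) = 1218


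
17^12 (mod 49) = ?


17^1 mod 49 = 17
17^2 mod 49 = 44
17^3 mod 49 = 13
17^4 mod 49 = 25
17^5 mod 49 = 33
17^6 mod 49 = 22
17^7 mod 49 = 31
17^8 mod 49 = 37
17^9 mod 49 = 41
17^10 mod 49 = 11
17^11 mod 49 = 40
17^12 mod 49 = 43


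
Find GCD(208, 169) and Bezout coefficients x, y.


Tabular extended Euclidean (each row: r = 208*s + 169*t):
r=208, s=1, t=0
r=169, s=0, t=1
q=1: r=39, s=1, t=-1   [208*(1) + 169*(-1) = 39]
q=4: r=13, s=-4, t=5   [208*(-4) + 169*(5) = 13]
q=3: r=0, s=13, t=-16   [208*(13) + 169*(-16) = 0]
GCD = 13; from the row with r=13: x=-4, y=5
Check: 208*(-4) + 169*(5) = -832 + 845 = 13

GCD = 13, x = -4, y = 5


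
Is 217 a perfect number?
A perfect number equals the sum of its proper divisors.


Proper divisors of 217: 1, 7, 31
Sum = 1 + 7 + 31 = 39

No, 217 is not perfect (39 ≠ 217)


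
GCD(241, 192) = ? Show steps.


241 = 1 * 192 + 49
192 = 3 * 49 + 45
49 = 1 * 45 + 4
45 = 11 * 4 + 1
4 = 4 * 1 + 0
GCD = 1


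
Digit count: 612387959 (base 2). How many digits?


612387959 in base 2 = 100100100000000100110001110111
Number of digits = 30

30 digits (base 2)


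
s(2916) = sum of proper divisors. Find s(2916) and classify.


Proper divisors: 1, 2, 3, 4, 6, 9, 12, 18, 27, 36, 54, 81, 108, 162, 243, 324, 486, 729, 972, 1458
Sum = 1 + 2 + 3 + 4 + 6 + 9 + 12 + 18 + 27 + 36 + 54 + 81 + 108 + 162 + 243 + 324 + 486 + 729 + 972 + 1458 = 4735
4735 > 2916 → abundant

s(2916) = 4735 (abundant)


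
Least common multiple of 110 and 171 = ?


GCD(110, 171) = 1
LCM = 110*171/1 = 18810/1 = 18810

LCM = 18810


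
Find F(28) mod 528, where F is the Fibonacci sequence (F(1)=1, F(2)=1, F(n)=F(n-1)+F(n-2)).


F(k) mod 528 for k=1..28:
1, 1, 2, 3, 5, 8, 13, 21, 34, 55, 89, 144, 233, 377, 82, 459, 13, 472, 485, 429, 386, 287, 145, 432, 49, 481, 2, 483
F(28) mod 528 = 483


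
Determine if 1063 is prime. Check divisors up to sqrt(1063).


Check divisors up to sqrt(1063) = 32.6037
No divisors found.
1063 is prime.

Yes, 1063 is prime


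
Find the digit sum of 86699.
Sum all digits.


8 + 6 + 6 + 9 + 9 = 38


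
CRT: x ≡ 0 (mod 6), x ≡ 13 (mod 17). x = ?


M = 6*17 = 102
M1 = M/6 = 17, M2 = M/17 = 6
M1^(-1) mod 6 = 5, M2^(-1) mod 17 = 3
x = 0*17*5 + 13*6*3 = 234
234 mod 102 = 30
Check: 30 mod 6 = 0 ✓, 30 mod 17 = 13 ✓

x ≡ 30 (mod 102)


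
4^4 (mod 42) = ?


4^1 mod 42 = 4
4^2 mod 42 = 16
4^3 mod 42 = 22
4^4 mod 42 = 4


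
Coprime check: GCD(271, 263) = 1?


Euclidean algorithm:
271 = 1 * 263 + 8
263 = 32 * 8 + 7
8 = 1 * 7 + 1
7 = 7 * 1 + 0
GCD(271, 263) = 1

Yes, coprime (GCD = 1)


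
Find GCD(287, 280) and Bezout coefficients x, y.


Tabular extended Euclidean (each row: r = 287*s + 280*t):
r=287, s=1, t=0
r=280, s=0, t=1
q=1: r=7, s=1, t=-1   [287*(1) + 280*(-1) = 7]
q=40: r=0, s=-40, t=41   [287*(-40) + 280*(41) = 0]
GCD = 7; from the row with r=7: x=1, y=-1
Check: 287*(1) + 280*(-1) = 287 - 280 = 7

GCD = 7, x = 1, y = -1


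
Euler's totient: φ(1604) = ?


1604 = 2^2 × 401
Prime factors: 2, 401
φ(1604) = 1604 × (1-1/2) × (1-1/401)
= 1604 × 1/2 × 400/401 = 800

φ(1604) = 800


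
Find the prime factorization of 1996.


1996 / 2 = 998
998 / 2 = 499
499 / 499 = 1
1996 = 2^2 × 499


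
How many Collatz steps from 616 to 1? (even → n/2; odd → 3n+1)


616 → 308 → 154 → 77 → 232 → 116 → 58 → 29 → 88 → 44 → 22 → 11 → 34 → 17 → 52 → 26 → 13 → 40 → 20 → 10 → 5 → 16 → 8 → 4 → 2 → 1
Total steps = 25

25 steps


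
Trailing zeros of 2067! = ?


floor(2067/5) = 413
floor(2067/25) = 82
floor(2067/125) = 16
floor(2067/625) = 3
Total = 514

514 trailing zeros


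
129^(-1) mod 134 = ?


Use the extended Euclidean algorithm on (134, 129); each row r = 134*s + 129*t:
r=134, s=1, t=0
r=129, s=0, t=1
q=1: r=5, s=1, t=-1   [134*(1) + 129*(-1) = 5]
q=25: r=4, s=-25, t=26   [134*(-25) + 129*(26) = 4]
q=1: r=1, s=26, t=-27   [134*(26) + 129*(-27) = 1]
q=4: r=0, s=-129, t=134   [134*(-129) + 129*(134) = 0]
GCD = 1 with t = -27, so 129*(-27) ≡ 1 (mod 134)
Inverse = -27 mod 134 = 107
Check: 129 * 107 = 13803 ≡ 1 (mod 134)

129^(-1) ≡ 107 (mod 134)


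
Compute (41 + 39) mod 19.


41 + 39 = 80
80 mod 19 = 4


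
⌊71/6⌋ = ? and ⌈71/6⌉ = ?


71/6 = 11.8333
floor = 11
ceil = 12

floor = 11, ceil = 12


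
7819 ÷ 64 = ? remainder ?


7819 = 64 * 122 + 11
Check: 7808 + 11 = 7819

q = 122, r = 11


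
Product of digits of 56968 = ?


5 × 6 × 9 × 6 × 8 = 12960


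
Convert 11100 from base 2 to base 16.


11100 (base 2) = 28 (decimal)
28 (decimal) = 1C (base 16)


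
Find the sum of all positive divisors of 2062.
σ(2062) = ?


Divisors of 2062: 1, 2, 1031, 2062
Sum = 1 + 2 + 1031 + 2062 = 3096

σ(2062) = 3096


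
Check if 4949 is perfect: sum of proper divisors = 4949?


Proper divisors of 4949: 1, 7, 49, 101, 707
Sum = 1 + 7 + 49 + 101 + 707 = 865

No, 4949 is not perfect (865 ≠ 4949)


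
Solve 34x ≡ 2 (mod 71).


GCD(34, 71) = 1, unique solution
a^(-1) mod 71 = 23
x = 23 * 2 mod 71 = 46

x ≡ 46 (mod 71)


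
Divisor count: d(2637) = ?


2637 = 3^2 × 293^1
d(2637) = (2+1) × (1+1) = 6

6 divisors


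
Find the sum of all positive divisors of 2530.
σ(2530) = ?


Divisors of 2530: 1, 2, 5, 10, 11, 22, 23, 46, 55, 110, 115, 230, 253, 506, 1265, 2530
Sum = 1 + 2 + 5 + 10 + 11 + 22 + 23 + 46 + 55 + 110 + 115 + 230 + 253 + 506 + 1265 + 2530 = 5184

σ(2530) = 5184


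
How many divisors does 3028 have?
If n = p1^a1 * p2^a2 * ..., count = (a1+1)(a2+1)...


3028 = 2^2 × 757^1
d(3028) = (2+1) × (1+1) = 6

6 divisors


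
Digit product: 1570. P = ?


1 × 5 × 7 × 0 = 0


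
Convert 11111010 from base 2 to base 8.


11111010 (base 2) = 250 (decimal)
250 (decimal) = 372 (base 8)


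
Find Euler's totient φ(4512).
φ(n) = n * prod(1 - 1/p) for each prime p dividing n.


4512 = 2^5 × 3 × 47
Prime factors: 2, 3, 47
φ(4512) = 4512 × (1-1/2) × (1-1/3) × (1-1/47)
= 4512 × 1/2 × 2/3 × 46/47 = 1472

φ(4512) = 1472


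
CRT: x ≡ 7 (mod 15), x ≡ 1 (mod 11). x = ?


M = 15*11 = 165
M1 = M/15 = 11, M2 = M/11 = 15
M1^(-1) mod 15 = 11, M2^(-1) mod 11 = 3
x = 7*11*11 + 1*15*3 = 892
892 mod 165 = 67
Check: 67 mod 15 = 7 ✓, 67 mod 11 = 1 ✓

x ≡ 67 (mod 165)


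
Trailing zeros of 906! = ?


floor(906/5) = 181
floor(906/25) = 36
floor(906/125) = 7
floor(906/625) = 1
Total = 225

225 trailing zeros


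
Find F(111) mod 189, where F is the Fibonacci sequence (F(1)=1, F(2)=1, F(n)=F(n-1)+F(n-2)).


F(k) mod 189 for k=1..111:
1, 1, 2, 3, 5, 8, 13, 21, 34, 55, 89, 144, 44, 188, 43, 42, 85, 127, 23, 150, 173, 134, 118, 63, 181, 55, 47, 102, 149, 62, 22, 84, 106, 1, 107, 108, 26, 134, 160, 105, 76, 181, 68, 60, 128, 188, 127, 126, 64, 1, 65, 66, 131, 8, 139, 147, 97, 55, 152, 18, 170, 188, 169, 168, 148, 127, 86, 24, 110, 134, 55, 0, 55, 55, 110, 165, 86, 62, 148, 21, 169, 1, 170, 171, 152, 134, 97, 42, 139, 181, 131, 123, 65, 188, 64, 63, 127, 1, 128, 129, 68, 8, 76, 84, 160, 55, 26, 81, 107, 188, 106
F(111) mod 189 = 106


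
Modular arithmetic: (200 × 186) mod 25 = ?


200 × 186 = 37200
37200 mod 25 = 0


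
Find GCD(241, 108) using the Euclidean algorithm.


241 = 2 * 108 + 25
108 = 4 * 25 + 8
25 = 3 * 8 + 1
8 = 8 * 1 + 0
GCD = 1


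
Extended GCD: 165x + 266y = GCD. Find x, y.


Tabular extended Euclidean (each row: r = 165*s + 266*t):
r=165, s=1, t=0
r=266, s=0, t=1
q=0: r=165, s=1, t=0   [165*(1) + 266*(0) = 165]
q=1: r=101, s=-1, t=1   [165*(-1) + 266*(1) = 101]
q=1: r=64, s=2, t=-1   [165*(2) + 266*(-1) = 64]
q=1: r=37, s=-3, t=2   [165*(-3) + 266*(2) = 37]
q=1: r=27, s=5, t=-3   [165*(5) + 266*(-3) = 27]
q=1: r=10, s=-8, t=5   [165*(-8) + 266*(5) = 10]
q=2: r=7, s=21, t=-13   [165*(21) + 266*(-13) = 7]
q=1: r=3, s=-29, t=18   [165*(-29) + 266*(18) = 3]
q=2: r=1, s=79, t=-49   [165*(79) + 266*(-49) = 1]
q=3: r=0, s=-266, t=165   [165*(-266) + 266*(165) = 0]
GCD = 1; from the row with r=1: x=79, y=-49
Check: 165*(79) + 266*(-49) = 13035 - 13034 = 1

GCD = 1, x = 79, y = -49


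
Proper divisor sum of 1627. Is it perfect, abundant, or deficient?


Proper divisors: 1
Sum = 1 = 1
1 < 1627 → deficient

s(1627) = 1 (deficient)


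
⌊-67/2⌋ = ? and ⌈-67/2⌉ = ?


-67/2 = -33.5000
floor = -34
ceil = -33

floor = -34, ceil = -33


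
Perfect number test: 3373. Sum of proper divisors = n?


Proper divisors of 3373: 1
Sum = 1 = 1

No, 3373 is not perfect (1 ≠ 3373)


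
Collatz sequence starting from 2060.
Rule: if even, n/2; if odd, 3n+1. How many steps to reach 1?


2060 → 1030 → 515 → 1546 → 773 → 2320 → 1160 → 580 → 290 → 145 → 436 → 218 → 109 → 328 → 164 → 82 → 41 → 124 → 62 → 31 → 94 → 47 → 142 → 71 → 214 → 107 → 322 → 161 → 484 → 242 → 121 → 364 → 182 → 91 → 274 → 137 → 412 → 206 → 103 → 310 → 155 → 466 → 233 → 700 → 350 → 175 → 526 → 263 → 790 → 395 → 1186 → 593 → 1780 → 890 → 445 → 1336 → 668 → 334 → 167 → 502 → 251 → 754 → 377 → 1132 → 566 → 283 → 850 → 425 → 1276 → 638 → 319 → 958 → 479 → 1438 → 719 → 2158 → 1079 → 3238 → 1619 → 4858 → 2429 → 7288 → 3644 → 1822 → 911 → 2734 → 1367 → 4102 → 2051 → 6154 → 3077 → 9232 → 4616 → 2308 → 1154 → 577 → 1732 → 866 → 433 → 1300 → 650 → 325 → 976 → 488 → 244 → 122 → 61 → 184 → 92 → 46 → 23 → 70 → 35 → 106 → 53 → 160 → 80 → 40 → 20 → 10 → 5 → 16 → 8 → 4 → 2 → 1
Total steps = 125

125 steps


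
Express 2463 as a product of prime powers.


2463 / 3 = 821
821 / 821 = 1
2463 = 3 × 821


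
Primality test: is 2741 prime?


Check divisors up to sqrt(2741) = 52.3546
No divisors found.
2741 is prime.

Yes, 2741 is prime


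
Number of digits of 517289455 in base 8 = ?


517289455 in base 8 = 3665232757
Number of digits = 10

10 digits (base 8)


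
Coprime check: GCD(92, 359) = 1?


Euclidean algorithm:
359 = 3 * 92 + 83
92 = 1 * 83 + 9
83 = 9 * 9 + 2
9 = 4 * 2 + 1
2 = 2 * 1 + 0
GCD(92, 359) = 1

Yes, coprime (GCD = 1)


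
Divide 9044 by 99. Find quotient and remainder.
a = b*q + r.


9044 = 99 * 91 + 35
Check: 9009 + 35 = 9044

q = 91, r = 35


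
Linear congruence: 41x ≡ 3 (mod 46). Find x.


GCD(41, 46) = 1, unique solution
a^(-1) mod 46 = 9
x = 9 * 3 mod 46 = 27

x ≡ 27 (mod 46)


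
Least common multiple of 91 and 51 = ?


GCD(91, 51) = 1
LCM = 91*51/1 = 4641/1 = 4641

LCM = 4641


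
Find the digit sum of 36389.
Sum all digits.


3 + 6 + 3 + 8 + 9 = 29


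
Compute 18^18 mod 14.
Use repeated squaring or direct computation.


18^1 mod 14 = 4
18^2 mod 14 = 2
18^3 mod 14 = 8
18^4 mod 14 = 4
18^5 mod 14 = 2
18^6 mod 14 = 8
18^7 mod 14 = 4
18^8 mod 14 = 2
18^9 mod 14 = 8
18^10 mod 14 = 4
18^11 mod 14 = 2
18^12 mod 14 = 8
18^13 mod 14 = 4
18^14 mod 14 = 2
18^15 mod 14 = 8
18^16 mod 14 = 4
18^17 mod 14 = 2
18^18 mod 14 = 8


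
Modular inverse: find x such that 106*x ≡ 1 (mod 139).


Use the extended Euclidean algorithm on (139, 106); each row r = 139*s + 106*t:
r=139, s=1, t=0
r=106, s=0, t=1
q=1: r=33, s=1, t=-1   [139*(1) + 106*(-1) = 33]
q=3: r=7, s=-3, t=4   [139*(-3) + 106*(4) = 7]
q=4: r=5, s=13, t=-17   [139*(13) + 106*(-17) = 5]
q=1: r=2, s=-16, t=21   [139*(-16) + 106*(21) = 2]
q=2: r=1, s=45, t=-59   [139*(45) + 106*(-59) = 1]
q=2: r=0, s=-106, t=139   [139*(-106) + 106*(139) = 0]
GCD = 1 with t = -59, so 106*(-59) ≡ 1 (mod 139)
Inverse = -59 mod 139 = 80
Check: 106 * 80 = 8480 ≡ 1 (mod 139)

106^(-1) ≡ 80 (mod 139)


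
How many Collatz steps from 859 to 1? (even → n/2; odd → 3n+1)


859 → 2578 → 1289 → 3868 → 1934 → 967 → 2902 → 1451 → 4354 → 2177 → 6532 → 3266 → 1633 → 4900 → 2450 → 1225 → 3676 → 1838 → 919 → 2758 → 1379 → 4138 → 2069 → 6208 → 3104 → 1552 → 776 → 388 → 194 → 97 → 292 → 146 → 73 → 220 → 110 → 55 → 166 → 83 → 250 → 125 → 376 → 188 → 94 → 47 → 142 → 71 → 214 → 107 → 322 → 161 → 484 → 242 → 121 → 364 → 182 → 91 → 274 → 137 → 412 → 206 → 103 → 310 → 155 → 466 → 233 → 700 → 350 → 175 → 526 → 263 → 790 → 395 → 1186 → 593 → 1780 → 890 → 445 → 1336 → 668 → 334 → 167 → 502 → 251 → 754 → 377 → 1132 → 566 → 283 → 850 → 425 → 1276 → 638 → 319 → 958 → 479 → 1438 → 719 → 2158 → 1079 → 3238 → 1619 → 4858 → 2429 → 7288 → 3644 → 1822 → 911 → 2734 → 1367 → 4102 → 2051 → 6154 → 3077 → 9232 → 4616 → 2308 → 1154 → 577 → 1732 → 866 → 433 → 1300 → 650 → 325 → 976 → 488 → 244 → 122 → 61 → 184 → 92 → 46 → 23 → 70 → 35 → 106 → 53 → 160 → 80 → 40 → 20 → 10 → 5 → 16 → 8 → 4 → 2 → 1
Total steps = 147

147 steps


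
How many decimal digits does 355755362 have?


355755362 has 9 digits in base 10
floor(log10(355755362)) + 1 = floor(8.5512) + 1 = 9

9 digits (base 10)


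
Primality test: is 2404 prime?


2404 / 2 = 1202 (exact division)
2404 is NOT prime.

No, 2404 is not prime


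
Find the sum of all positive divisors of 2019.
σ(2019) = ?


Divisors of 2019: 1, 3, 673, 2019
Sum = 1 + 3 + 673 + 2019 = 2696

σ(2019) = 2696


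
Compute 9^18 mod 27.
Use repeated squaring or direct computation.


9^1 mod 27 = 9
9^2 mod 27 = 0
9^3 mod 27 = 0
9^4 mod 27 = 0
9^5 mod 27 = 0
9^6 mod 27 = 0
9^7 mod 27 = 0
9^8 mod 27 = 0
9^9 mod 27 = 0
9^10 mod 27 = 0
9^11 mod 27 = 0
9^12 mod 27 = 0
9^13 mod 27 = 0
9^14 mod 27 = 0
9^15 mod 27 = 0
9^16 mod 27 = 0
9^17 mod 27 = 0
9^18 mod 27 = 0


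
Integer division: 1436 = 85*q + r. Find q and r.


1436 = 85 * 16 + 76
Check: 1360 + 76 = 1436

q = 16, r = 76


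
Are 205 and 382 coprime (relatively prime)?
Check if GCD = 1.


Euclidean algorithm:
382 = 1 * 205 + 177
205 = 1 * 177 + 28
177 = 6 * 28 + 9
28 = 3 * 9 + 1
9 = 9 * 1 + 0
GCD(205, 382) = 1

Yes, coprime (GCD = 1)


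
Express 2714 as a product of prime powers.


2714 / 2 = 1357
1357 / 23 = 59
59 / 59 = 1
2714 = 2 × 23 × 59


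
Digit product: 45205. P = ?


4 × 5 × 2 × 0 × 5 = 0


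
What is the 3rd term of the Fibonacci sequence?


Sequence: 1, 1, 2
F(3) = 2


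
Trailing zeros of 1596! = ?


floor(1596/5) = 319
floor(1596/25) = 63
floor(1596/125) = 12
floor(1596/625) = 2
Total = 396

396 trailing zeros


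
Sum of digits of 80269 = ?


8 + 0 + 2 + 6 + 9 = 25


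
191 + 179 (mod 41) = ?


191 + 179 = 370
370 mod 41 = 1


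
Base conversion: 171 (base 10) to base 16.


171 (base 10) = 171 (decimal)
171 (decimal) = AB (base 16)


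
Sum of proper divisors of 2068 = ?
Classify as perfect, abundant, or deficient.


Proper divisors: 1, 2, 4, 11, 22, 44, 47, 94, 188, 517, 1034
Sum = 1 + 2 + 4 + 11 + 22 + 44 + 47 + 94 + 188 + 517 + 1034 = 1964
1964 < 2068 → deficient

s(2068) = 1964 (deficient)


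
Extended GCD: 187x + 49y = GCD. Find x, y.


Tabular extended Euclidean (each row: r = 187*s + 49*t):
r=187, s=1, t=0
r=49, s=0, t=1
q=3: r=40, s=1, t=-3   [187*(1) + 49*(-3) = 40]
q=1: r=9, s=-1, t=4   [187*(-1) + 49*(4) = 9]
q=4: r=4, s=5, t=-19   [187*(5) + 49*(-19) = 4]
q=2: r=1, s=-11, t=42   [187*(-11) + 49*(42) = 1]
q=4: r=0, s=49, t=-187   [187*(49) + 49*(-187) = 0]
GCD = 1; from the row with r=1: x=-11, y=42
Check: 187*(-11) + 49*(42) = -2057 + 2058 = 1

GCD = 1, x = -11, y = 42


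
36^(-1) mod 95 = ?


Use the extended Euclidean algorithm on (95, 36); each row r = 95*s + 36*t:
r=95, s=1, t=0
r=36, s=0, t=1
q=2: r=23, s=1, t=-2   [95*(1) + 36*(-2) = 23]
q=1: r=13, s=-1, t=3   [95*(-1) + 36*(3) = 13]
q=1: r=10, s=2, t=-5   [95*(2) + 36*(-5) = 10]
q=1: r=3, s=-3, t=8   [95*(-3) + 36*(8) = 3]
q=3: r=1, s=11, t=-29   [95*(11) + 36*(-29) = 1]
q=3: r=0, s=-36, t=95   [95*(-36) + 36*(95) = 0]
GCD = 1 with t = -29, so 36*(-29) ≡ 1 (mod 95)
Inverse = -29 mod 95 = 66
Check: 36 * 66 = 2376 ≡ 1 (mod 95)

36^(-1) ≡ 66 (mod 95)


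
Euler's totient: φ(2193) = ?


2193 = 3 × 17 × 43
Prime factors: 3, 17, 43
φ(2193) = 2193 × (1-1/3) × (1-1/17) × (1-1/43)
= 2193 × 2/3 × 16/17 × 42/43 = 1344

φ(2193) = 1344


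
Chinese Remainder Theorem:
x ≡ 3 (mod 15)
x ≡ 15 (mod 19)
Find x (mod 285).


M = 15*19 = 285
M1 = M/15 = 19, M2 = M/19 = 15
M1^(-1) mod 15 = 4, M2^(-1) mod 19 = 14
x = 3*19*4 + 15*15*14 = 3378
3378 mod 285 = 243
Check: 243 mod 15 = 3 ✓, 243 mod 19 = 15 ✓

x ≡ 243 (mod 285)


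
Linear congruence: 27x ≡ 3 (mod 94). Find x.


GCD(27, 94) = 1, unique solution
a^(-1) mod 94 = 7
x = 7 * 3 mod 94 = 21

x ≡ 21 (mod 94)


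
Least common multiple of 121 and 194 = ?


GCD(121, 194) = 1
LCM = 121*194/1 = 23474/1 = 23474

LCM = 23474


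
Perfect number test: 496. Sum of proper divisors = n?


Proper divisors of 496: 1, 2, 4, 8, 16, 31, 62, 124, 248
Sum = 1 + 2 + 4 + 8 + 16 + 31 + 62 + 124 + 248 = 496

Yes, 496 is perfect (496 = 496)


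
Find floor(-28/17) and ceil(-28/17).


-28/17 = -1.6471
floor = -2
ceil = -1

floor = -2, ceil = -1


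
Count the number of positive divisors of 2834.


2834 = 2^1 × 13^1 × 109^1
d(2834) = (1+1) × (1+1) × (1+1) = 8

8 divisors


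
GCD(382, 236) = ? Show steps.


382 = 1 * 236 + 146
236 = 1 * 146 + 90
146 = 1 * 90 + 56
90 = 1 * 56 + 34
56 = 1 * 34 + 22
34 = 1 * 22 + 12
22 = 1 * 12 + 10
12 = 1 * 10 + 2
10 = 5 * 2 + 0
GCD = 2


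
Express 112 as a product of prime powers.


112 / 2 = 56
56 / 2 = 28
28 / 2 = 14
14 / 2 = 7
7 / 7 = 1
112 = 2^4 × 7


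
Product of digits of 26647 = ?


2 × 6 × 6 × 4 × 7 = 2016
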